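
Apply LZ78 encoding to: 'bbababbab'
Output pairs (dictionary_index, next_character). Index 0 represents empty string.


LZ78 encoding steps:
Dictionary: {0: ''}
Step 1: w='' (idx 0), next='b' -> output (0, 'b'), add 'b' as idx 1
Step 2: w='b' (idx 1), next='a' -> output (1, 'a'), add 'ba' as idx 2
Step 3: w='ba' (idx 2), next='b' -> output (2, 'b'), add 'bab' as idx 3
Step 4: w='bab' (idx 3), end of input -> output (3, '')


Encoded: [(0, 'b'), (1, 'a'), (2, 'b'), (3, '')]


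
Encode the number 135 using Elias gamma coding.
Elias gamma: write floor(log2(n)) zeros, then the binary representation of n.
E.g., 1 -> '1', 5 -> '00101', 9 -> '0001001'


num_bits = floor(log2(135)) + 1 = 8
leading_zeros = num_bits - 1 = 7
binary(135) = 10000111

Elias gamma(135) = '0000000' + '10000111' = 000000010000111 (15 bits)


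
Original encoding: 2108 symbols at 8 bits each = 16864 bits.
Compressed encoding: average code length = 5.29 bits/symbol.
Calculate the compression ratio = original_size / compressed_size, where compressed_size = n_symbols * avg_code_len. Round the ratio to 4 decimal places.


original_size = n_symbols * orig_bits = 2108 * 8 = 16864 bits
compressed_size = n_symbols * avg_code_len = 2108 * 5.29 = 11151.32 bits
ratio = original_size / compressed_size = 16864 / 11151.32 = 1.5123

Compression ratio = 1.5123


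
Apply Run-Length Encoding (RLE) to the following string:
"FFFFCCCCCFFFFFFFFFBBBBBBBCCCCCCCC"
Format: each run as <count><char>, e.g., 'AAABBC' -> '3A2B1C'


Scanning runs left to right:
  i=0: run of 'F' x 4 -> '4F'
  i=4: run of 'C' x 5 -> '5C'
  i=9: run of 'F' x 9 -> '9F'
  i=18: run of 'B' x 7 -> '7B'
  i=25: run of 'C' x 8 -> '8C'

RLE = 4F5C9F7B8C


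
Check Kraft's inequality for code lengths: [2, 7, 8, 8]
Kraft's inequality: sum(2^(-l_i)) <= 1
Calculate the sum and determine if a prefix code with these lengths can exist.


Sum = 2^(-2) + 2^(-7) + 2^(-8) + 2^(-8)
    = 0.25 + 0.0078125 + 0.00390625 + 0.00390625
    = 68/256 = 0.265625
Since 0.265625 <= 1, Kraft's inequality IS satisfied.
A prefix code with these lengths CAN exist.

Kraft sum = 0.265625. Satisfied.


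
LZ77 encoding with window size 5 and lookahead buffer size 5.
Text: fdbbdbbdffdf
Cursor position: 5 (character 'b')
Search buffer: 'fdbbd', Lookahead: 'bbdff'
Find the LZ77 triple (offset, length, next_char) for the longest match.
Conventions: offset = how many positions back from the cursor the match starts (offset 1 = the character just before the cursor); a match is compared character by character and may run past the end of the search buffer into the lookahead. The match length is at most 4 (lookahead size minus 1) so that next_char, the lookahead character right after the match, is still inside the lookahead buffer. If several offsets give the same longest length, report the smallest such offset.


Try each offset into the search buffer:
  offset=1 (pos 4, char 'd'): match length 0
  offset=2 (pos 3, char 'b'): match length 1
  offset=3 (pos 2, char 'b'): match length 3
  offset=4 (pos 1, char 'd'): match length 0
  offset=5 (pos 0, char 'f'): match length 0
Longest match has length 3 at offset 3.
next_char = character at position 5 + 3 = 8 -> 'f'

Best match: offset=3, length=3 (matching 'bbd' starting at position 2)
LZ77 triple: (3, 3, 'f')


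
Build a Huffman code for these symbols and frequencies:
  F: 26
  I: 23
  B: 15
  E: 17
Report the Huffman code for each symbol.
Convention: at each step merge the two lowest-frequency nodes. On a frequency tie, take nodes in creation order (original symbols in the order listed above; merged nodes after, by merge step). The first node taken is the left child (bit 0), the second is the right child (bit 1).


Huffman tree construction:
Step 1: Merge B(15) + E(17) = 32
Step 2: Merge I(23) + F(26) = 49
Step 3: Merge (B+E)(32) + (I+F)(49) = 81
Read each symbol's code off the tree from the root (left child = 0, right child = 1).

Codes:
  F: 11 (length 2)
  I: 10 (length 2)
  B: 00 (length 2)
  E: 01 (length 2)
Average code length: 162/81 = 2.0000 bits/symbol


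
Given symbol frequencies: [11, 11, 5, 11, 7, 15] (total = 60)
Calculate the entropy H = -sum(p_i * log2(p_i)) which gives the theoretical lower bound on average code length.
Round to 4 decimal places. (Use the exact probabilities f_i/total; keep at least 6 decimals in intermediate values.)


Per-symbol terms -p_i * log2(p_i) with p_i = f_i/60:
  p = 11/60 = 0.183333: log2(p) = -2.447459, -p*log2(p) = 0.448701
  p = 11/60 = 0.183333: log2(p) = -2.447459, -p*log2(p) = 0.448701
  p = 5/60 = 0.083333: log2(p) = -3.584963, -p*log2(p) = 0.298747
  p = 11/60 = 0.183333: log2(p) = -2.447459, -p*log2(p) = 0.448701
  p = 7/60 = 0.116667: log2(p) = -3.099536, -p*log2(p) = 0.361612
  p = 15/60 = 0.250000: log2(p) = -2.000000, -p*log2(p) = 0.500000
H = 0.448701 + 0.448701 + 0.298747 + 0.448701 + 0.361612 + 0.500000 = 2.506462

H = 2.5065 bits/symbol


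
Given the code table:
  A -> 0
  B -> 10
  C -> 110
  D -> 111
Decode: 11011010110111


Decoding:
110 -> C
110 -> C
10 -> B
110 -> C
111 -> D


Result: CCBCD


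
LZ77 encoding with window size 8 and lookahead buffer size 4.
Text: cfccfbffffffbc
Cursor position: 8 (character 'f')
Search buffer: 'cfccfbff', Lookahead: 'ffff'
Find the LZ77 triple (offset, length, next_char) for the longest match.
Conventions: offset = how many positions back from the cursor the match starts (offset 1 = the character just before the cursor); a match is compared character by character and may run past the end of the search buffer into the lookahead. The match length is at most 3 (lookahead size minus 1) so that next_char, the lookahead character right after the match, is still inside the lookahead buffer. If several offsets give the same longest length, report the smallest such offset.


Try each offset into the search buffer:
  offset=1 (pos 7, char 'f'): match length 3
  offset=2 (pos 6, char 'f'): match length 3
  offset=3 (pos 5, char 'b'): match length 0
  offset=4 (pos 4, char 'f'): match length 1
  offset=5 (pos 3, char 'c'): match length 0
  offset=6 (pos 2, char 'c'): match length 0
  offset=7 (pos 1, char 'f'): match length 1
  offset=8 (pos 0, char 'c'): match length 0
Longest match has length 3, found at offsets 1, 2; take the smallest, offset 1.
next_char = character at position 8 + 3 = 11 -> 'f'

Best match: offset=1, length=3 (matching 'fff' starting at position 7)
LZ77 triple: (1, 3, 'f')


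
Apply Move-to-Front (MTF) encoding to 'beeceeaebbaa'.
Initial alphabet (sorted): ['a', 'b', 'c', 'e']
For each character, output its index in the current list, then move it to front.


MTF encoding:
'b': index 1 in ['a', 'b', 'c', 'e'] -> ['b', 'a', 'c', 'e']
'e': index 3 in ['b', 'a', 'c', 'e'] -> ['e', 'b', 'a', 'c']
'e': index 0 in ['e', 'b', 'a', 'c'] -> ['e', 'b', 'a', 'c']
'c': index 3 in ['e', 'b', 'a', 'c'] -> ['c', 'e', 'b', 'a']
'e': index 1 in ['c', 'e', 'b', 'a'] -> ['e', 'c', 'b', 'a']
'e': index 0 in ['e', 'c', 'b', 'a'] -> ['e', 'c', 'b', 'a']
'a': index 3 in ['e', 'c', 'b', 'a'] -> ['a', 'e', 'c', 'b']
'e': index 1 in ['a', 'e', 'c', 'b'] -> ['e', 'a', 'c', 'b']
'b': index 3 in ['e', 'a', 'c', 'b'] -> ['b', 'e', 'a', 'c']
'b': index 0 in ['b', 'e', 'a', 'c'] -> ['b', 'e', 'a', 'c']
'a': index 2 in ['b', 'e', 'a', 'c'] -> ['a', 'b', 'e', 'c']
'a': index 0 in ['a', 'b', 'e', 'c'] -> ['a', 'b', 'e', 'c']


Output: [1, 3, 0, 3, 1, 0, 3, 1, 3, 0, 2, 0]


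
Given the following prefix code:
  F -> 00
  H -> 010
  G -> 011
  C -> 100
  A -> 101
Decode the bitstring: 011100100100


Decoding step by step:
Bits 011 -> G
Bits 100 -> C
Bits 100 -> C
Bits 100 -> C


Decoded message: GCCC


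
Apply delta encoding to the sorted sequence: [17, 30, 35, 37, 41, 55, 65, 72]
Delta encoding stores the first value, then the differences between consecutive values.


First value: 17
Deltas:
  30 - 17 = 13
  35 - 30 = 5
  37 - 35 = 2
  41 - 37 = 4
  55 - 41 = 14
  65 - 55 = 10
  72 - 65 = 7


Delta encoded: [17, 13, 5, 2, 4, 14, 10, 7]


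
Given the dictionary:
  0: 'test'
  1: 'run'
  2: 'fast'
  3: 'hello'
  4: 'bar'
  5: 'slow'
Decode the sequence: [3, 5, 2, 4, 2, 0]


Look up each index in the dictionary:
  3 -> 'hello'
  5 -> 'slow'
  2 -> 'fast'
  4 -> 'bar'
  2 -> 'fast'
  0 -> 'test'

Decoded: "hello slow fast bar fast test"


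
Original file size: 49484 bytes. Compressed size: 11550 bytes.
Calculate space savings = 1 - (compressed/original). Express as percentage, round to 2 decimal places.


ratio = compressed/original = 11550/49484 = 0.233409
savings = 1 - ratio = 1 - 0.233409 = 0.766591
as a percentage: 0.766591 * 100 = 76.66%

Space savings = 1 - 11550/49484 = 76.66%


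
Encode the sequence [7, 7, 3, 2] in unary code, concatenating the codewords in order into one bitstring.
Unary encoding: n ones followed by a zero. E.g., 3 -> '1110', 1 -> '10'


Encode each number as n ones followed by a terminating 0:
  7 -> 11111110 (8 bits)
  7 -> 11111110 (8 bits)
  3 -> 1110 (4 bits)
  2 -> 110 (3 bits)
Total length = 8 + 8 + 4 + 3 = 23 bits.

Unary([7, 7, 3, 2]) = 11111110111111101110110 (23 bits)


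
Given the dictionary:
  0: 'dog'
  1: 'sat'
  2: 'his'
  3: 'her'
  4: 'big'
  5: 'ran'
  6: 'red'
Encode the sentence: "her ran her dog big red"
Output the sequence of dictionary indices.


Look up each word in the dictionary:
  'her' -> 3
  'ran' -> 5
  'her' -> 3
  'dog' -> 0
  'big' -> 4
  'red' -> 6

Encoded: [3, 5, 3, 0, 4, 6]


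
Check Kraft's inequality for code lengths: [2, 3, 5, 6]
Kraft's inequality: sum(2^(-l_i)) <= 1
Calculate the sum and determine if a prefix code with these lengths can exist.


Sum = 2^(-2) + 2^(-3) + 2^(-5) + 2^(-6)
    = 0.25 + 0.125 + 0.03125 + 0.015625
    = 27/64 = 0.421875
Since 0.421875 <= 1, Kraft's inequality IS satisfied.
A prefix code with these lengths CAN exist.

Kraft sum = 0.421875. Satisfied.


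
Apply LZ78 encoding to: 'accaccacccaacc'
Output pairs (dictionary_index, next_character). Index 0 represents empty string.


LZ78 encoding steps:
Dictionary: {0: ''}
Step 1: w='' (idx 0), next='a' -> output (0, 'a'), add 'a' as idx 1
Step 2: w='' (idx 0), next='c' -> output (0, 'c'), add 'c' as idx 2
Step 3: w='c' (idx 2), next='a' -> output (2, 'a'), add 'ca' as idx 3
Step 4: w='c' (idx 2), next='c' -> output (2, 'c'), add 'cc' as idx 4
Step 5: w='a' (idx 1), next='c' -> output (1, 'c'), add 'ac' as idx 5
Step 6: w='cc' (idx 4), next='a' -> output (4, 'a'), add 'cca' as idx 6
Step 7: w='ac' (idx 5), next='c' -> output (5, 'c'), add 'acc' as idx 7


Encoded: [(0, 'a'), (0, 'c'), (2, 'a'), (2, 'c'), (1, 'c'), (4, 'a'), (5, 'c')]


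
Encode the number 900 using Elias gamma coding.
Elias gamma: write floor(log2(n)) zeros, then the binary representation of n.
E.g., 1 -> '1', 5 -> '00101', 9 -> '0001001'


num_bits = floor(log2(900)) + 1 = 10
leading_zeros = num_bits - 1 = 9
binary(900) = 1110000100

Elias gamma(900) = '000000000' + '1110000100' = 0000000001110000100 (19 bits)


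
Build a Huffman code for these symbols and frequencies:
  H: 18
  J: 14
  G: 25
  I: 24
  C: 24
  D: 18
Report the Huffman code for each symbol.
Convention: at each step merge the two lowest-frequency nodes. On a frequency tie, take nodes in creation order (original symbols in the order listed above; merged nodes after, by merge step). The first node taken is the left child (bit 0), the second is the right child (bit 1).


Huffman tree construction:
Step 1: Merge J(14) + H(18) = 32
Step 2: Merge D(18) + I(24) = 42
Step 3: Merge C(24) + G(25) = 49
Step 4: Merge (J+H)(32) + (D+I)(42) = 74
Step 5: Merge (C+G)(49) + ((J+H)+(D+I))(74) = 123
Read each symbol's code off the tree from the root (left child = 0, right child = 1).

Codes:
  H: 101 (length 3)
  J: 100 (length 3)
  G: 01 (length 2)
  I: 111 (length 3)
  C: 00 (length 2)
  D: 110 (length 3)
Average code length: 320/123 = 2.6016 bits/symbol


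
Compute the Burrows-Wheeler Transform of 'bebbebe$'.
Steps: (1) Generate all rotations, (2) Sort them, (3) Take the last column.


Rotations (sorted):
  0: $bebbebe -> last char: e
  1: bbebe$be -> last char: e
  2: be$bebbe -> last char: e
  3: bebbebe$ -> last char: $
  4: bebe$beb -> last char: b
  5: e$bebbeb -> last char: b
  6: ebbebe$b -> last char: b
  7: ebe$bebb -> last char: b


BWT = eee$bbbb


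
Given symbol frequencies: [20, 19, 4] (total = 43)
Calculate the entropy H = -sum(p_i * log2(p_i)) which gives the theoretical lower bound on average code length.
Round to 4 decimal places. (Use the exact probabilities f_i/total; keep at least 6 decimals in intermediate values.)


Per-symbol terms -p_i * log2(p_i) with p_i = f_i/43:
  p = 20/43 = 0.465116: log2(p) = -1.104337, -p*log2(p) = 0.513645
  p = 19/43 = 0.441860: log2(p) = -1.178337, -p*log2(p) = 0.520661
  p = 4/43 = 0.093023: log2(p) = -3.426265, -p*log2(p) = 0.318722
H = 0.513645 + 0.520661 + 0.318722 = 1.353028

H = 1.353 bits/symbol


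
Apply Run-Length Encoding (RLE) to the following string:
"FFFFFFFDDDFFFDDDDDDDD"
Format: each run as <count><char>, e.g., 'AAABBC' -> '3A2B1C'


Scanning runs left to right:
  i=0: run of 'F' x 7 -> '7F'
  i=7: run of 'D' x 3 -> '3D'
  i=10: run of 'F' x 3 -> '3F'
  i=13: run of 'D' x 8 -> '8D'

RLE = 7F3D3F8D


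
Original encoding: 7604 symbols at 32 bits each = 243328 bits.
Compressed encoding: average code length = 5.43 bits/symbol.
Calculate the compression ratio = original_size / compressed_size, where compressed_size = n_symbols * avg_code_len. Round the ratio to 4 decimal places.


original_size = n_symbols * orig_bits = 7604 * 32 = 243328 bits
compressed_size = n_symbols * avg_code_len = 7604 * 5.43 = 41289.72 bits
ratio = original_size / compressed_size = 243328 / 41289.72 = 5.8932

Compression ratio = 5.8932


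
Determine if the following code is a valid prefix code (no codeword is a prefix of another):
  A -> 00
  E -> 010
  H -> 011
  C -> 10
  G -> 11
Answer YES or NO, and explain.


Checking each pair (does one codeword prefix another?):
  A='00' vs E='010': no prefix
  A='00' vs H='011': no prefix
  A='00' vs C='10': no prefix
  A='00' vs G='11': no prefix
  E='010' vs A='00': no prefix
  E='010' vs H='011': no prefix
  E='010' vs C='10': no prefix
  E='010' vs G='11': no prefix
  H='011' vs A='00': no prefix
  H='011' vs E='010': no prefix
  H='011' vs C='10': no prefix
  H='011' vs G='11': no prefix
  C='10' vs A='00': no prefix
  C='10' vs E='010': no prefix
  C='10' vs H='011': no prefix
  C='10' vs G='11': no prefix
  G='11' vs A='00': no prefix
  G='11' vs E='010': no prefix
  G='11' vs H='011': no prefix
  G='11' vs C='10': no prefix
No violation found over all pairs.

YES -- this is a valid prefix code. No codeword is a prefix of any other codeword.


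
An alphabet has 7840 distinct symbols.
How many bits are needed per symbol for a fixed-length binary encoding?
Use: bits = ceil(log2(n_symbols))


log2(7840) = 12.9366
Bracket: 2^12 = 4096 < 7840 <= 2^13 = 8192
So ceil(log2(7840)) = 13

bits = ceil(log2(7840)) = ceil(12.9366) = 13 bits


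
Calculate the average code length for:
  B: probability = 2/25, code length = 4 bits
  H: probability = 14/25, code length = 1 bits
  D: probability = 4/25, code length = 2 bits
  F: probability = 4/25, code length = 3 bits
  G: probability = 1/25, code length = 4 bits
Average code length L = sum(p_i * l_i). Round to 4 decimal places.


Weighted contributions p_i * l_i:
  B: (2/25) * 4 = 8/25
  H: (14/25) * 1 = 14/25
  D: (4/25) * 2 = 8/25
  F: (4/25) * 3 = 12/25
  G: (1/25) * 4 = 4/25
Sum = (8 + 14 + 8 + 12 + 4)/25 = 46/25

L = 46/25 = 1.8400 bits/symbol


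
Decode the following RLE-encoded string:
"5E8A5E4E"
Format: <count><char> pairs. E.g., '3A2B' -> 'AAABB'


Expanding each <count><char> pair:
  5E -> 'EEEEE'
  8A -> 'AAAAAAAA'
  5E -> 'EEEEE'
  4E -> 'EEEE'

Decoded = EEEEEAAAAAAAAEEEEEEEEE


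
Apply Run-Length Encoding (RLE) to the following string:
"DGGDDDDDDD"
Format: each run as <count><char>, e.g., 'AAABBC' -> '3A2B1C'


Scanning runs left to right:
  i=0: run of 'D' x 1 -> '1D'
  i=1: run of 'G' x 2 -> '2G'
  i=3: run of 'D' x 7 -> '7D'

RLE = 1D2G7D


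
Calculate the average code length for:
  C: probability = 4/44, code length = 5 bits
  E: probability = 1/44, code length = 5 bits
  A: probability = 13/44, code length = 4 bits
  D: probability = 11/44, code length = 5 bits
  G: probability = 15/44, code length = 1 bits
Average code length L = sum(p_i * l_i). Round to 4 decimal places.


Weighted contributions p_i * l_i:
  C: (4/44) * 5 = 20/44
  E: (1/44) * 5 = 5/44
  A: (13/44) * 4 = 52/44
  D: (11/44) * 5 = 55/44
  G: (15/44) * 1 = 15/44
Sum = (20 + 5 + 52 + 55 + 15)/44 = 147/44

L = 147/44 = 3.3409 bits/symbol


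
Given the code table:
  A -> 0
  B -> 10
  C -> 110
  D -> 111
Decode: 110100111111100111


Decoding:
110 -> C
10 -> B
0 -> A
111 -> D
111 -> D
10 -> B
0 -> A
111 -> D


Result: CBADDBAD


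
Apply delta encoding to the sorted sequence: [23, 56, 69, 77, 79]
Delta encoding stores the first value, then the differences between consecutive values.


First value: 23
Deltas:
  56 - 23 = 33
  69 - 56 = 13
  77 - 69 = 8
  79 - 77 = 2


Delta encoded: [23, 33, 13, 8, 2]


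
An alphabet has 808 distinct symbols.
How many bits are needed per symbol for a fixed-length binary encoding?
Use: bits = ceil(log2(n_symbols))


log2(808) = 9.6582
Bracket: 2^9 = 512 < 808 <= 2^10 = 1024
So ceil(log2(808)) = 10

bits = ceil(log2(808)) = ceil(9.6582) = 10 bits


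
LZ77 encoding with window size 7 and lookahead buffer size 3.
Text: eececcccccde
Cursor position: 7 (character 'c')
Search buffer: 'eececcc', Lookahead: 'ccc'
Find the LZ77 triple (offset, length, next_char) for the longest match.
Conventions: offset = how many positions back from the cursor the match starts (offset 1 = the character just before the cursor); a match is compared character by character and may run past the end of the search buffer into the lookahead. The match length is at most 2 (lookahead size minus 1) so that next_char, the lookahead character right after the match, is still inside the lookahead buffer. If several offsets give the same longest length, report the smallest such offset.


Try each offset into the search buffer:
  offset=1 (pos 6, char 'c'): match length 2
  offset=2 (pos 5, char 'c'): match length 2
  offset=3 (pos 4, char 'c'): match length 2
  offset=4 (pos 3, char 'e'): match length 0
  offset=5 (pos 2, char 'c'): match length 1
  offset=6 (pos 1, char 'e'): match length 0
  offset=7 (pos 0, char 'e'): match length 0
Longest match has length 2, found at offsets 1, 2, 3; take the smallest, offset 1.
next_char = character at position 7 + 2 = 9 -> 'c'

Best match: offset=1, length=2 (matching 'cc' starting at position 6)
LZ77 triple: (1, 2, 'c')


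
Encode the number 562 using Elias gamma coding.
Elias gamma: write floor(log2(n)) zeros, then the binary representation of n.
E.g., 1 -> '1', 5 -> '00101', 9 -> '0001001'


num_bits = floor(log2(562)) + 1 = 10
leading_zeros = num_bits - 1 = 9
binary(562) = 1000110010

Elias gamma(562) = '000000000' + '1000110010' = 0000000001000110010 (19 bits)


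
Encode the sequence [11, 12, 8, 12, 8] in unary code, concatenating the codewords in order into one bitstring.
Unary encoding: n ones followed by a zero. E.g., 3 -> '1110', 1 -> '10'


Encode each number as n ones followed by a terminating 0:
  11 -> 111111111110 (12 bits)
  12 -> 1111111111110 (13 bits)
  8 -> 111111110 (9 bits)
  12 -> 1111111111110 (13 bits)
  8 -> 111111110 (9 bits)
Total length = 12 + 13 + 9 + 13 + 9 = 56 bits.

Unary([11, 12, 8, 12, 8]) = 11111111111011111111111101111111101111111111110111111110 (56 bits)


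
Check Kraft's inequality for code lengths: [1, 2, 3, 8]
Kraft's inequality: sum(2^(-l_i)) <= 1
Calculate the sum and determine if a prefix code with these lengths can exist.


Sum = 2^(-1) + 2^(-2) + 2^(-3) + 2^(-8)
    = 0.5 + 0.25 + 0.125 + 0.00390625
    = 225/256 = 0.87890625
Since 0.87890625 <= 1, Kraft's inequality IS satisfied.
A prefix code with these lengths CAN exist.

Kraft sum = 0.87890625. Satisfied.


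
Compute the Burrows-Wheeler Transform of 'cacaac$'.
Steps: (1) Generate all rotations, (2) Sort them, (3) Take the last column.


Rotations (sorted):
  0: $cacaac -> last char: c
  1: aac$cac -> last char: c
  2: ac$caca -> last char: a
  3: acaac$c -> last char: c
  4: c$cacaa -> last char: a
  5: caac$ca -> last char: a
  6: cacaac$ -> last char: $


BWT = ccacaa$


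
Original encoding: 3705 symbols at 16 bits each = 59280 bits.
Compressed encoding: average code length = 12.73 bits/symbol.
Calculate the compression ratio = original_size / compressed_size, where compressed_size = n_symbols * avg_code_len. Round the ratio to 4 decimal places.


original_size = n_symbols * orig_bits = 3705 * 16 = 59280 bits
compressed_size = n_symbols * avg_code_len = 3705 * 12.73 = 47164.65 bits
ratio = original_size / compressed_size = 59280 / 47164.65 = 1.2569

Compression ratio = 1.2569


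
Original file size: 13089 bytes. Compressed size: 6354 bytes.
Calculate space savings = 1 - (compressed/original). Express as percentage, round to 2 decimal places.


ratio = compressed/original = 6354/13089 = 0.485446
savings = 1 - ratio = 1 - 0.485446 = 0.514554
as a percentage: 0.514554 * 100 = 51.46%

Space savings = 1 - 6354/13089 = 51.46%


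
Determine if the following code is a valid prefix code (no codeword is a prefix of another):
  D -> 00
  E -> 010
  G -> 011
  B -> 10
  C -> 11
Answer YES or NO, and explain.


Checking each pair (does one codeword prefix another?):
  D='00' vs E='010': no prefix
  D='00' vs G='011': no prefix
  D='00' vs B='10': no prefix
  D='00' vs C='11': no prefix
  E='010' vs D='00': no prefix
  E='010' vs G='011': no prefix
  E='010' vs B='10': no prefix
  E='010' vs C='11': no prefix
  G='011' vs D='00': no prefix
  G='011' vs E='010': no prefix
  G='011' vs B='10': no prefix
  G='011' vs C='11': no prefix
  B='10' vs D='00': no prefix
  B='10' vs E='010': no prefix
  B='10' vs G='011': no prefix
  B='10' vs C='11': no prefix
  C='11' vs D='00': no prefix
  C='11' vs E='010': no prefix
  C='11' vs G='011': no prefix
  C='11' vs B='10': no prefix
No violation found over all pairs.

YES -- this is a valid prefix code. No codeword is a prefix of any other codeword.


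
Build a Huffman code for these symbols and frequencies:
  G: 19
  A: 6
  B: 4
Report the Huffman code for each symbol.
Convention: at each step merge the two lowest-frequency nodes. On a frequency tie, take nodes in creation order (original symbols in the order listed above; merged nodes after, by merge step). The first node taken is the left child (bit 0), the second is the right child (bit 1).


Huffman tree construction:
Step 1: Merge B(4) + A(6) = 10
Step 2: Merge (B+A)(10) + G(19) = 29
Read each symbol's code off the tree from the root (left child = 0, right child = 1).

Codes:
  G: 1 (length 1)
  A: 01 (length 2)
  B: 00 (length 2)
Average code length: 39/29 = 1.3448 bits/symbol


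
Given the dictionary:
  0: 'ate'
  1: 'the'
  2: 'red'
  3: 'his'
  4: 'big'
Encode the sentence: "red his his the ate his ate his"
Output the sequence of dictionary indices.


Look up each word in the dictionary:
  'red' -> 2
  'his' -> 3
  'his' -> 3
  'the' -> 1
  'ate' -> 0
  'his' -> 3
  'ate' -> 0
  'his' -> 3

Encoded: [2, 3, 3, 1, 0, 3, 0, 3]


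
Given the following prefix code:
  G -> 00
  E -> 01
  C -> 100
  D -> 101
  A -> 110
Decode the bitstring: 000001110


Decoding step by step:
Bits 00 -> G
Bits 00 -> G
Bits 01 -> E
Bits 110 -> A


Decoded message: GGEA


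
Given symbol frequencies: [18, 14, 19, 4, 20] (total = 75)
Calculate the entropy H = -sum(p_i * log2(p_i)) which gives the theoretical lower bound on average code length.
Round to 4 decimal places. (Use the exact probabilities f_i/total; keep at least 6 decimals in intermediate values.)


Per-symbol terms -p_i * log2(p_i) with p_i = f_i/75:
  p = 18/75 = 0.240000: log2(p) = -2.058894, -p*log2(p) = 0.494134
  p = 14/75 = 0.186667: log2(p) = -2.421464, -p*log2(p) = 0.452007
  p = 19/75 = 0.253333: log2(p) = -1.980891, -p*log2(p) = 0.501826
  p = 4/75 = 0.053333: log2(p) = -4.228819, -p*log2(p) = 0.225537
  p = 20/75 = 0.266667: log2(p) = -1.906891, -p*log2(p) = 0.508504
H = 0.494134 + 0.452007 + 0.501826 + 0.225537 + 0.508504 = 2.182008

H = 2.182 bits/symbol


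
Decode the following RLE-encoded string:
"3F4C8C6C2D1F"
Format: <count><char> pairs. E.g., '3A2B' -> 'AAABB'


Expanding each <count><char> pair:
  3F -> 'FFF'
  4C -> 'CCCC'
  8C -> 'CCCCCCCC'
  6C -> 'CCCCCC'
  2D -> 'DD'
  1F -> 'F'

Decoded = FFFCCCCCCCCCCCCCCCCCCDDF


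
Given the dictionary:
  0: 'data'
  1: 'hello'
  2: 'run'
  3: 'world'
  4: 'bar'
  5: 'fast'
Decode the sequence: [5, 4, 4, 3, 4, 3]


Look up each index in the dictionary:
  5 -> 'fast'
  4 -> 'bar'
  4 -> 'bar'
  3 -> 'world'
  4 -> 'bar'
  3 -> 'world'

Decoded: "fast bar bar world bar world"


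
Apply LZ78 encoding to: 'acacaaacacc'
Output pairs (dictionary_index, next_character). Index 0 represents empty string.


LZ78 encoding steps:
Dictionary: {0: ''}
Step 1: w='' (idx 0), next='a' -> output (0, 'a'), add 'a' as idx 1
Step 2: w='' (idx 0), next='c' -> output (0, 'c'), add 'c' as idx 2
Step 3: w='a' (idx 1), next='c' -> output (1, 'c'), add 'ac' as idx 3
Step 4: w='a' (idx 1), next='a' -> output (1, 'a'), add 'aa' as idx 4
Step 5: w='ac' (idx 3), next='a' -> output (3, 'a'), add 'aca' as idx 5
Step 6: w='c' (idx 2), next='c' -> output (2, 'c'), add 'cc' as idx 6


Encoded: [(0, 'a'), (0, 'c'), (1, 'c'), (1, 'a'), (3, 'a'), (2, 'c')]


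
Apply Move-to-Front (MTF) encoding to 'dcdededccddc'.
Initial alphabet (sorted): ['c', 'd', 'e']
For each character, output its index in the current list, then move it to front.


MTF encoding:
'd': index 1 in ['c', 'd', 'e'] -> ['d', 'c', 'e']
'c': index 1 in ['d', 'c', 'e'] -> ['c', 'd', 'e']
'd': index 1 in ['c', 'd', 'e'] -> ['d', 'c', 'e']
'e': index 2 in ['d', 'c', 'e'] -> ['e', 'd', 'c']
'd': index 1 in ['e', 'd', 'c'] -> ['d', 'e', 'c']
'e': index 1 in ['d', 'e', 'c'] -> ['e', 'd', 'c']
'd': index 1 in ['e', 'd', 'c'] -> ['d', 'e', 'c']
'c': index 2 in ['d', 'e', 'c'] -> ['c', 'd', 'e']
'c': index 0 in ['c', 'd', 'e'] -> ['c', 'd', 'e']
'd': index 1 in ['c', 'd', 'e'] -> ['d', 'c', 'e']
'd': index 0 in ['d', 'c', 'e'] -> ['d', 'c', 'e']
'c': index 1 in ['d', 'c', 'e'] -> ['c', 'd', 'e']


Output: [1, 1, 1, 2, 1, 1, 1, 2, 0, 1, 0, 1]


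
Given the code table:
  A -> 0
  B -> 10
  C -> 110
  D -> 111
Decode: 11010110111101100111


Decoding:
110 -> C
10 -> B
110 -> C
111 -> D
10 -> B
110 -> C
0 -> A
111 -> D


Result: CBCDBCAD


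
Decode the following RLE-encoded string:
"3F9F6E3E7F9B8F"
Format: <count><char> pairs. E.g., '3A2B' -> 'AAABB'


Expanding each <count><char> pair:
  3F -> 'FFF'
  9F -> 'FFFFFFFFF'
  6E -> 'EEEEEE'
  3E -> 'EEE'
  7F -> 'FFFFFFF'
  9B -> 'BBBBBBBBB'
  8F -> 'FFFFFFFF'

Decoded = FFFFFFFFFFFFEEEEEEEEEFFFFFFFBBBBBBBBBFFFFFFFF


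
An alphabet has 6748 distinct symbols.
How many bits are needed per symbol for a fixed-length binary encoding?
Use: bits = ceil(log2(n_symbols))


log2(6748) = 12.7202
Bracket: 2^12 = 4096 < 6748 <= 2^13 = 8192
So ceil(log2(6748)) = 13

bits = ceil(log2(6748)) = ceil(12.7202) = 13 bits


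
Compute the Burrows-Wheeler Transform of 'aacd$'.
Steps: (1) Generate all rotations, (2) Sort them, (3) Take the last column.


Rotations (sorted):
  0: $aacd -> last char: d
  1: aacd$ -> last char: $
  2: acd$a -> last char: a
  3: cd$aa -> last char: a
  4: d$aac -> last char: c


BWT = d$aac


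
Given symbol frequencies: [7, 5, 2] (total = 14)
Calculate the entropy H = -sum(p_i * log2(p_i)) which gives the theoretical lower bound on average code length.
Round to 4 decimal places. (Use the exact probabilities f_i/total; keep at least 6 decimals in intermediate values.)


Per-symbol terms -p_i * log2(p_i) with p_i = f_i/14:
  p = 7/14 = 0.500000: log2(p) = -1.000000, -p*log2(p) = 0.500000
  p = 5/14 = 0.357143: log2(p) = -1.485427, -p*log2(p) = 0.530510
  p = 2/14 = 0.142857: log2(p) = -2.807355, -p*log2(p) = 0.401051
H = 0.500000 + 0.530510 + 0.401051 = 1.431561

H = 1.4316 bits/symbol


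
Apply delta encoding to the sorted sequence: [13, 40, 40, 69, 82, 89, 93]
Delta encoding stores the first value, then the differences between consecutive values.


First value: 13
Deltas:
  40 - 13 = 27
  40 - 40 = 0
  69 - 40 = 29
  82 - 69 = 13
  89 - 82 = 7
  93 - 89 = 4


Delta encoded: [13, 27, 0, 29, 13, 7, 4]


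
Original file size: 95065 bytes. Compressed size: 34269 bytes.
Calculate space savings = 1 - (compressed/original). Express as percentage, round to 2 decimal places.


ratio = compressed/original = 34269/95065 = 0.36048
savings = 1 - ratio = 1 - 0.36048 = 0.63952
as a percentage: 0.63952 * 100 = 63.95%

Space savings = 1 - 34269/95065 = 63.95%


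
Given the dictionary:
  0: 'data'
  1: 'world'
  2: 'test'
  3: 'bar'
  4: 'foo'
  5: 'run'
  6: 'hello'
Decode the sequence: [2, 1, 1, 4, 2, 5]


Look up each index in the dictionary:
  2 -> 'test'
  1 -> 'world'
  1 -> 'world'
  4 -> 'foo'
  2 -> 'test'
  5 -> 'run'

Decoded: "test world world foo test run"


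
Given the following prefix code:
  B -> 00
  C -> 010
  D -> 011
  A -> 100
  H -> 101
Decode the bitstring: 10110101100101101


Decoding step by step:
Bits 101 -> H
Bits 101 -> H
Bits 011 -> D
Bits 00 -> B
Bits 101 -> H
Bits 101 -> H


Decoded message: HHDBHH


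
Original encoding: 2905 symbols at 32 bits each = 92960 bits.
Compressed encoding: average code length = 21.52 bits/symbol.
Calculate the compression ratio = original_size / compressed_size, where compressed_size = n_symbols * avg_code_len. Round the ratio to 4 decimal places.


original_size = n_symbols * orig_bits = 2905 * 32 = 92960 bits
compressed_size = n_symbols * avg_code_len = 2905 * 21.52 = 62515.6 bits
ratio = original_size / compressed_size = 92960 / 62515.6 = 1.487

Compression ratio = 1.487


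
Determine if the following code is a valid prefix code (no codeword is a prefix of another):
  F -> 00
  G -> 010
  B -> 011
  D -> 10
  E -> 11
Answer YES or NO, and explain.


Checking each pair (does one codeword prefix another?):
  F='00' vs G='010': no prefix
  F='00' vs B='011': no prefix
  F='00' vs D='10': no prefix
  F='00' vs E='11': no prefix
  G='010' vs F='00': no prefix
  G='010' vs B='011': no prefix
  G='010' vs D='10': no prefix
  G='010' vs E='11': no prefix
  B='011' vs F='00': no prefix
  B='011' vs G='010': no prefix
  B='011' vs D='10': no prefix
  B='011' vs E='11': no prefix
  D='10' vs F='00': no prefix
  D='10' vs G='010': no prefix
  D='10' vs B='011': no prefix
  D='10' vs E='11': no prefix
  E='11' vs F='00': no prefix
  E='11' vs G='010': no prefix
  E='11' vs B='011': no prefix
  E='11' vs D='10': no prefix
No violation found over all pairs.

YES -- this is a valid prefix code. No codeword is a prefix of any other codeword.


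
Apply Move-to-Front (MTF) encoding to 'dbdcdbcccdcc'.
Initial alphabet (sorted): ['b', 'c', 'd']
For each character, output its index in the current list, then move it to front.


MTF encoding:
'd': index 2 in ['b', 'c', 'd'] -> ['d', 'b', 'c']
'b': index 1 in ['d', 'b', 'c'] -> ['b', 'd', 'c']
'd': index 1 in ['b', 'd', 'c'] -> ['d', 'b', 'c']
'c': index 2 in ['d', 'b', 'c'] -> ['c', 'd', 'b']
'd': index 1 in ['c', 'd', 'b'] -> ['d', 'c', 'b']
'b': index 2 in ['d', 'c', 'b'] -> ['b', 'd', 'c']
'c': index 2 in ['b', 'd', 'c'] -> ['c', 'b', 'd']
'c': index 0 in ['c', 'b', 'd'] -> ['c', 'b', 'd']
'c': index 0 in ['c', 'b', 'd'] -> ['c', 'b', 'd']
'd': index 2 in ['c', 'b', 'd'] -> ['d', 'c', 'b']
'c': index 1 in ['d', 'c', 'b'] -> ['c', 'd', 'b']
'c': index 0 in ['c', 'd', 'b'] -> ['c', 'd', 'b']


Output: [2, 1, 1, 2, 1, 2, 2, 0, 0, 2, 1, 0]


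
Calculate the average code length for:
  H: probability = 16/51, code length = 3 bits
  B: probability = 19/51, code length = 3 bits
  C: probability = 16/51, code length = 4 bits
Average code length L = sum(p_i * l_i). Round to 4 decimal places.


Weighted contributions p_i * l_i:
  H: (16/51) * 3 = 48/51
  B: (19/51) * 3 = 57/51
  C: (16/51) * 4 = 64/51
Sum = (48 + 57 + 64)/51 = 169/51

L = 169/51 = 3.3137 bits/symbol


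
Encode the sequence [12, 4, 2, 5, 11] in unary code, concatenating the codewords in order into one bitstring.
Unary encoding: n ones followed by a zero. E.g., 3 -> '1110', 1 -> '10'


Encode each number as n ones followed by a terminating 0:
  12 -> 1111111111110 (13 bits)
  4 -> 11110 (5 bits)
  2 -> 110 (3 bits)
  5 -> 111110 (6 bits)
  11 -> 111111111110 (12 bits)
Total length = 13 + 5 + 3 + 6 + 12 = 39 bits.

Unary([12, 4, 2, 5, 11]) = 111111111111011110110111110111111111110 (39 bits)


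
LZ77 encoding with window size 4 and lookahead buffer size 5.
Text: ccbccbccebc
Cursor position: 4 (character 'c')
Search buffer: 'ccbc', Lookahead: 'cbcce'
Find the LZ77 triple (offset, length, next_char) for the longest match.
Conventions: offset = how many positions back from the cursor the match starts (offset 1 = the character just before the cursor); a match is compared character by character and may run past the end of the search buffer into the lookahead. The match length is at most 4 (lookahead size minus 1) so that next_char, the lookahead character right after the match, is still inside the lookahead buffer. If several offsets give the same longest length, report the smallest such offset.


Try each offset into the search buffer:
  offset=1 (pos 3, char 'c'): match length 1
  offset=2 (pos 2, char 'b'): match length 0
  offset=3 (pos 1, char 'c'): match length 4
  offset=4 (pos 0, char 'c'): match length 1
Longest match has length 4 at offset 3.
next_char = character at position 4 + 4 = 8 -> 'e'

Best match: offset=3, length=4 (matching 'cbcc' starting at position 1)
LZ77 triple: (3, 4, 'e')


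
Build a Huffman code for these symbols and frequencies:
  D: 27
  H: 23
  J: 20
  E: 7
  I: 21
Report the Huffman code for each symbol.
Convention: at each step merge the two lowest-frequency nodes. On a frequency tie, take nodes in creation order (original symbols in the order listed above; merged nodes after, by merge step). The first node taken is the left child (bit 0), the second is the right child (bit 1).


Huffman tree construction:
Step 1: Merge E(7) + J(20) = 27
Step 2: Merge I(21) + H(23) = 44
Step 3: Merge D(27) + (E+J)(27) = 54
Step 4: Merge (I+H)(44) + (D+(E+J))(54) = 98
Read each symbol's code off the tree from the root (left child = 0, right child = 1).

Codes:
  D: 10 (length 2)
  H: 01 (length 2)
  J: 111 (length 3)
  E: 110 (length 3)
  I: 00 (length 2)
Average code length: 223/98 = 2.2755 bits/symbol


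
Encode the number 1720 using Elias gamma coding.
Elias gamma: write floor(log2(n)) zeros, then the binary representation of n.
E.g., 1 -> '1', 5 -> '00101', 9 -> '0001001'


num_bits = floor(log2(1720)) + 1 = 11
leading_zeros = num_bits - 1 = 10
binary(1720) = 11010111000

Elias gamma(1720) = '0000000000' + '11010111000' = 000000000011010111000 (21 bits)


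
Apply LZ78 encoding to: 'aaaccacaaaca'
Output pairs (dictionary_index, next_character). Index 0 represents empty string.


LZ78 encoding steps:
Dictionary: {0: ''}
Step 1: w='' (idx 0), next='a' -> output (0, 'a'), add 'a' as idx 1
Step 2: w='a' (idx 1), next='a' -> output (1, 'a'), add 'aa' as idx 2
Step 3: w='' (idx 0), next='c' -> output (0, 'c'), add 'c' as idx 3
Step 4: w='c' (idx 3), next='a' -> output (3, 'a'), add 'ca' as idx 4
Step 5: w='ca' (idx 4), next='a' -> output (4, 'a'), add 'caa' as idx 5
Step 6: w='a' (idx 1), next='c' -> output (1, 'c'), add 'ac' as idx 6
Step 7: w='a' (idx 1), end of input -> output (1, '')


Encoded: [(0, 'a'), (1, 'a'), (0, 'c'), (3, 'a'), (4, 'a'), (1, 'c'), (1, '')]


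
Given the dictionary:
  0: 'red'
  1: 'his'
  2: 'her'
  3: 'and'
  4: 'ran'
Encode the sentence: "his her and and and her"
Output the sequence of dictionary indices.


Look up each word in the dictionary:
  'his' -> 1
  'her' -> 2
  'and' -> 3
  'and' -> 3
  'and' -> 3
  'her' -> 2

Encoded: [1, 2, 3, 3, 3, 2]


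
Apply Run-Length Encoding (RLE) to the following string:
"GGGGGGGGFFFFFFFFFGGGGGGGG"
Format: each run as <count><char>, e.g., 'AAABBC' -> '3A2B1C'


Scanning runs left to right:
  i=0: run of 'G' x 8 -> '8G'
  i=8: run of 'F' x 9 -> '9F'
  i=17: run of 'G' x 8 -> '8G'

RLE = 8G9F8G


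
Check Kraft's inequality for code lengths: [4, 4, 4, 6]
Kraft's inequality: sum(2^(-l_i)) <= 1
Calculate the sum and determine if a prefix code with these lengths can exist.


Sum = 2^(-4) + 2^(-4) + 2^(-4) + 2^(-6)
    = 0.0625 + 0.0625 + 0.0625 + 0.015625
    = 13/64 = 0.203125
Since 0.203125 <= 1, Kraft's inequality IS satisfied.
A prefix code with these lengths CAN exist.

Kraft sum = 0.203125. Satisfied.


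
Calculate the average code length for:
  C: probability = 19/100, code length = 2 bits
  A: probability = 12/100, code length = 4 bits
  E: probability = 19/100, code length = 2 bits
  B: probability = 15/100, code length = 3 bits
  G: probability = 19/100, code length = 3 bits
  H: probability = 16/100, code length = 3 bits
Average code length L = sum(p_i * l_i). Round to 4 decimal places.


Weighted contributions p_i * l_i:
  C: (19/100) * 2 = 38/100
  A: (12/100) * 4 = 48/100
  E: (19/100) * 2 = 38/100
  B: (15/100) * 3 = 45/100
  G: (19/100) * 3 = 57/100
  H: (16/100) * 3 = 48/100
Sum = (38 + 48 + 38 + 45 + 57 + 48)/100 = 274/100

L = 274/100 = 2.7400 bits/symbol


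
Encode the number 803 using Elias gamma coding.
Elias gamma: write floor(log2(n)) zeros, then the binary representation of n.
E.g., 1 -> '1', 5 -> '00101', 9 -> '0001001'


num_bits = floor(log2(803)) + 1 = 10
leading_zeros = num_bits - 1 = 9
binary(803) = 1100100011

Elias gamma(803) = '000000000' + '1100100011' = 0000000001100100011 (19 bits)


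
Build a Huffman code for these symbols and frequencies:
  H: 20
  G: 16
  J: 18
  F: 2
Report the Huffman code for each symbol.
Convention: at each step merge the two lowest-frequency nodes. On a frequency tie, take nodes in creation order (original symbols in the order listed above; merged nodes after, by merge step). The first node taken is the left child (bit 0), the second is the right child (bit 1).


Huffman tree construction:
Step 1: Merge F(2) + G(16) = 18
Step 2: Merge J(18) + (F+G)(18) = 36
Step 3: Merge H(20) + (J+(F+G))(36) = 56
Read each symbol's code off the tree from the root (left child = 0, right child = 1).

Codes:
  H: 0 (length 1)
  G: 111 (length 3)
  J: 10 (length 2)
  F: 110 (length 3)
Average code length: 110/56 = 1.9643 bits/symbol


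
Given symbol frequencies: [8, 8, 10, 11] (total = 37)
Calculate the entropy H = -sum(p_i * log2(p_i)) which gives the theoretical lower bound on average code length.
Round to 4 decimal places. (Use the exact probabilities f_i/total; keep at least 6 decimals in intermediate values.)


Per-symbol terms -p_i * log2(p_i) with p_i = f_i/37:
  p = 8/37 = 0.216216: log2(p) = -2.209453, -p*log2(p) = 0.477720
  p = 8/37 = 0.216216: log2(p) = -2.209453, -p*log2(p) = 0.477720
  p = 10/37 = 0.270270: log2(p) = -1.887525, -p*log2(p) = 0.510142
  p = 11/37 = 0.297297: log2(p) = -1.750022, -p*log2(p) = 0.520277
H = 0.477720 + 0.477720 + 0.510142 + 0.520277 = 1.985859

H = 1.9859 bits/symbol


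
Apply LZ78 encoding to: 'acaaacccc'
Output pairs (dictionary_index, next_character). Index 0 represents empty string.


LZ78 encoding steps:
Dictionary: {0: ''}
Step 1: w='' (idx 0), next='a' -> output (0, 'a'), add 'a' as idx 1
Step 2: w='' (idx 0), next='c' -> output (0, 'c'), add 'c' as idx 2
Step 3: w='a' (idx 1), next='a' -> output (1, 'a'), add 'aa' as idx 3
Step 4: w='a' (idx 1), next='c' -> output (1, 'c'), add 'ac' as idx 4
Step 5: w='c' (idx 2), next='c' -> output (2, 'c'), add 'cc' as idx 5
Step 6: w='c' (idx 2), end of input -> output (2, '')


Encoded: [(0, 'a'), (0, 'c'), (1, 'a'), (1, 'c'), (2, 'c'), (2, '')]


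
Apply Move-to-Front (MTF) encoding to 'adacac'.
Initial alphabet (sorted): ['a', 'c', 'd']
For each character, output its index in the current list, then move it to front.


MTF encoding:
'a': index 0 in ['a', 'c', 'd'] -> ['a', 'c', 'd']
'd': index 2 in ['a', 'c', 'd'] -> ['d', 'a', 'c']
'a': index 1 in ['d', 'a', 'c'] -> ['a', 'd', 'c']
'c': index 2 in ['a', 'd', 'c'] -> ['c', 'a', 'd']
'a': index 1 in ['c', 'a', 'd'] -> ['a', 'c', 'd']
'c': index 1 in ['a', 'c', 'd'] -> ['c', 'a', 'd']


Output: [0, 2, 1, 2, 1, 1]
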